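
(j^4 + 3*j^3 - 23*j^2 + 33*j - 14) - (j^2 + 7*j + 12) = j^4 + 3*j^3 - 24*j^2 + 26*j - 26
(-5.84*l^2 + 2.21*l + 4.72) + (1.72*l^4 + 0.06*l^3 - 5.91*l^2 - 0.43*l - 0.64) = 1.72*l^4 + 0.06*l^3 - 11.75*l^2 + 1.78*l + 4.08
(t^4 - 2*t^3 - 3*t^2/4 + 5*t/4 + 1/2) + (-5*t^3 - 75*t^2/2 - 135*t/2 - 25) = t^4 - 7*t^3 - 153*t^2/4 - 265*t/4 - 49/2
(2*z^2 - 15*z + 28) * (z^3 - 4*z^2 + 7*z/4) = 2*z^5 - 23*z^4 + 183*z^3/2 - 553*z^2/4 + 49*z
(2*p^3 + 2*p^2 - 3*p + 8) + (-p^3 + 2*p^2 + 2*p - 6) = p^3 + 4*p^2 - p + 2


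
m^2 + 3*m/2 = m*(m + 3/2)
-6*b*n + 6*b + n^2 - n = (-6*b + n)*(n - 1)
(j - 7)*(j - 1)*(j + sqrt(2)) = j^3 - 8*j^2 + sqrt(2)*j^2 - 8*sqrt(2)*j + 7*j + 7*sqrt(2)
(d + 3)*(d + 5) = d^2 + 8*d + 15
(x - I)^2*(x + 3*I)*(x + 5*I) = x^4 + 6*I*x^3 + 22*I*x + 15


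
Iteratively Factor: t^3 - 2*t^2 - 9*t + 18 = (t + 3)*(t^2 - 5*t + 6) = (t - 3)*(t + 3)*(t - 2)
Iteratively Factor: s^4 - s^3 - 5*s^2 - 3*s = (s + 1)*(s^3 - 2*s^2 - 3*s) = (s - 3)*(s + 1)*(s^2 + s) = (s - 3)*(s + 1)^2*(s)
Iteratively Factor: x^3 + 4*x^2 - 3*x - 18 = (x - 2)*(x^2 + 6*x + 9) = (x - 2)*(x + 3)*(x + 3)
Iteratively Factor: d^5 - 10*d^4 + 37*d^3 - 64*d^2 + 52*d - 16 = (d - 2)*(d^4 - 8*d^3 + 21*d^2 - 22*d + 8) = (d - 2)*(d - 1)*(d^3 - 7*d^2 + 14*d - 8) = (d - 4)*(d - 2)*(d - 1)*(d^2 - 3*d + 2) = (d - 4)*(d - 2)*(d - 1)^2*(d - 2)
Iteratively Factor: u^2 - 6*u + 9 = (u - 3)*(u - 3)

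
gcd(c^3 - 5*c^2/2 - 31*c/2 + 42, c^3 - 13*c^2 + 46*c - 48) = c - 3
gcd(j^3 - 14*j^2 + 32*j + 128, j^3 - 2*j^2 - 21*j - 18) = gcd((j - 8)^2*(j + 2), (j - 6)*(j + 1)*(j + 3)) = 1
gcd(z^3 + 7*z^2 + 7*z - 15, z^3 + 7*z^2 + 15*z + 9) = z + 3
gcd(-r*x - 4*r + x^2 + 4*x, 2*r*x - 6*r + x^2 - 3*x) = 1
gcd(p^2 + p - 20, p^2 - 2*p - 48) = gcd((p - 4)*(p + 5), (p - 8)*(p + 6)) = 1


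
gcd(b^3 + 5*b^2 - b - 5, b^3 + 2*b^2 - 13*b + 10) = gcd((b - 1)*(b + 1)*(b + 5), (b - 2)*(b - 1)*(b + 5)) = b^2 + 4*b - 5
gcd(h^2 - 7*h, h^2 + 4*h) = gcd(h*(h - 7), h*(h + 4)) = h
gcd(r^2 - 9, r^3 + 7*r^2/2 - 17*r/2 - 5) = 1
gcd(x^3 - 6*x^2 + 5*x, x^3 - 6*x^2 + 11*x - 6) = x - 1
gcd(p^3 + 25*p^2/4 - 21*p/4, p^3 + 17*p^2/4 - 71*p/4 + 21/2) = p^2 + 25*p/4 - 21/4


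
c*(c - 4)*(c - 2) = c^3 - 6*c^2 + 8*c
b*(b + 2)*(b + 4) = b^3 + 6*b^2 + 8*b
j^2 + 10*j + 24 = (j + 4)*(j + 6)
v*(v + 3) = v^2 + 3*v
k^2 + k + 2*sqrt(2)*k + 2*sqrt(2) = (k + 1)*(k + 2*sqrt(2))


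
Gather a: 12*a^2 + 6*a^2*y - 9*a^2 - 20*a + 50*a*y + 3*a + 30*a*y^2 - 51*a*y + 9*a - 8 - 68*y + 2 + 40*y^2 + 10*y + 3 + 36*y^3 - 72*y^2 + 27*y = a^2*(6*y + 3) + a*(30*y^2 - y - 8) + 36*y^3 - 32*y^2 - 31*y - 3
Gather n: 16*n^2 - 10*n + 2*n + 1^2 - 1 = 16*n^2 - 8*n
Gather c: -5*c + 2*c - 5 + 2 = -3*c - 3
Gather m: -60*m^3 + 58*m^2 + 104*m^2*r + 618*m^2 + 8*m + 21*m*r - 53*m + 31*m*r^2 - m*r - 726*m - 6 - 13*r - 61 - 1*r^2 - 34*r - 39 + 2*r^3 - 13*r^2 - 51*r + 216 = -60*m^3 + m^2*(104*r + 676) + m*(31*r^2 + 20*r - 771) + 2*r^3 - 14*r^2 - 98*r + 110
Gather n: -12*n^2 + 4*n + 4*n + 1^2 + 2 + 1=-12*n^2 + 8*n + 4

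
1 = 1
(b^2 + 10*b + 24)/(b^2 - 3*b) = (b^2 + 10*b + 24)/(b*(b - 3))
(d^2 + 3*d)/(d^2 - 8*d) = (d + 3)/(d - 8)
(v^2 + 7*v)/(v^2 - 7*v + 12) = v*(v + 7)/(v^2 - 7*v + 12)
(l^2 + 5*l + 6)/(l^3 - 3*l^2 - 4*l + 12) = (l + 3)/(l^2 - 5*l + 6)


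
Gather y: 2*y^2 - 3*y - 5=2*y^2 - 3*y - 5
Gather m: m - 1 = m - 1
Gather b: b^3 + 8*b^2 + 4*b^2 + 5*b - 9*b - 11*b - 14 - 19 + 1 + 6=b^3 + 12*b^2 - 15*b - 26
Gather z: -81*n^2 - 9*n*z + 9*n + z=-81*n^2 + 9*n + z*(1 - 9*n)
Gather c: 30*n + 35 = 30*n + 35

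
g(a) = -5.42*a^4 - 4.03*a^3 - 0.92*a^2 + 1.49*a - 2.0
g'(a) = -21.68*a^3 - 12.09*a^2 - 1.84*a + 1.49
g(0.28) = -1.78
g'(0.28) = -0.45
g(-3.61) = -750.28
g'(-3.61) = 870.53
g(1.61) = -55.22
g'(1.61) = -123.29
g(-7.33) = -14121.63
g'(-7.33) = 7903.69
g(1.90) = -100.77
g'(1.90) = -194.35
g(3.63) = -1142.56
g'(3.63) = -1201.50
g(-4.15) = -1343.64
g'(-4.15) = 1350.45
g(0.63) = -3.29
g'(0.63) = -9.89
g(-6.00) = -6197.90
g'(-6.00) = 4260.17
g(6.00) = -7920.98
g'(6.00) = -5127.67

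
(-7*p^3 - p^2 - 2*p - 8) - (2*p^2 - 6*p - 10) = -7*p^3 - 3*p^2 + 4*p + 2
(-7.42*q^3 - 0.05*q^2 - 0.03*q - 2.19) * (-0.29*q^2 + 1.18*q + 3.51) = 2.1518*q^5 - 8.7411*q^4 - 26.0945*q^3 + 0.4242*q^2 - 2.6895*q - 7.6869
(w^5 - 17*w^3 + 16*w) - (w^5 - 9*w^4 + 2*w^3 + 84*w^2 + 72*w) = 9*w^4 - 19*w^3 - 84*w^2 - 56*w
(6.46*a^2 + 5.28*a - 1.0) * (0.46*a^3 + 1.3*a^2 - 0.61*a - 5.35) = 2.9716*a^5 + 10.8268*a^4 + 2.4634*a^3 - 39.0818*a^2 - 27.638*a + 5.35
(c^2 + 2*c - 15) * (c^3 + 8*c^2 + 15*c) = c^5 + 10*c^4 + 16*c^3 - 90*c^2 - 225*c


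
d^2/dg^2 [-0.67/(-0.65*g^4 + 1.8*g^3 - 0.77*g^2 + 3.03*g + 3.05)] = ((-5.226*g^2 + 7.236*g - 1.0318)*(-0.65*g^4 + 1.8*g^3 - 0.77*g^2 + 3.03*g + 3.05) - 0.67*(2.6*g^3 - 5.4*g^2 + 1.54*g - 3.03)*(5.2*g^3 - 10.8*g^2 + 3.08*g - 6.06))/(-0.65*g^4 + 1.8*g^3 - 0.77*g^2 + 3.03*g + 3.05)^3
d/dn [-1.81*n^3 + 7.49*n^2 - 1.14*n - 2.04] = -5.43*n^2 + 14.98*n - 1.14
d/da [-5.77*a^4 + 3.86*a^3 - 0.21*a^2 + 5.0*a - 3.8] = -23.08*a^3 + 11.58*a^2 - 0.42*a + 5.0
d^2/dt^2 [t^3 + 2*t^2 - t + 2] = 6*t + 4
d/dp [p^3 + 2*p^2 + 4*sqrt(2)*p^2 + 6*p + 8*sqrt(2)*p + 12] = 3*p^2 + 4*p + 8*sqrt(2)*p + 6 + 8*sqrt(2)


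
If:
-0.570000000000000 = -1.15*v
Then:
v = 0.50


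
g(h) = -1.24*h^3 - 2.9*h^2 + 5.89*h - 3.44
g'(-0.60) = 8.03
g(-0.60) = -7.75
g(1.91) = -11.41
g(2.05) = -14.24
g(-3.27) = -10.35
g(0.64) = -1.18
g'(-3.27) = -14.92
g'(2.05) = -21.63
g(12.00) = -2493.08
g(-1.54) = -14.86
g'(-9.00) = -243.23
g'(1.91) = -18.76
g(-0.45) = -6.56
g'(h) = -3.72*h^2 - 5.8*h + 5.89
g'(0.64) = 0.65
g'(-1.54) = 6.00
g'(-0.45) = 7.75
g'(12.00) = -599.39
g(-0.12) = -4.19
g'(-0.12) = 6.53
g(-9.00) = 612.61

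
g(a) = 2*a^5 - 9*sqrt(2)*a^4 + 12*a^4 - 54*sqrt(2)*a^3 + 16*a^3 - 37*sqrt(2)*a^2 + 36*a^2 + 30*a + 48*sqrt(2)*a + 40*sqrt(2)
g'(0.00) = 97.88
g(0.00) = 56.57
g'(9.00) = 48622.08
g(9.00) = 68929.28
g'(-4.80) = 1712.43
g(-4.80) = 404.26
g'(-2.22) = -447.43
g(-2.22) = 293.77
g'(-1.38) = -158.03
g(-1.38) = 36.40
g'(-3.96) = 27.14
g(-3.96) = 1035.08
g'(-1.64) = -250.48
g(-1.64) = 89.42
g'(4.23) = -299.50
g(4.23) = -1915.07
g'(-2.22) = -447.43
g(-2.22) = 293.77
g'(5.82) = 4672.86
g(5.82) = 692.41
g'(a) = 10*a^4 - 36*sqrt(2)*a^3 + 48*a^3 - 162*sqrt(2)*a^2 + 48*a^2 - 74*sqrt(2)*a + 72*a + 30 + 48*sqrt(2)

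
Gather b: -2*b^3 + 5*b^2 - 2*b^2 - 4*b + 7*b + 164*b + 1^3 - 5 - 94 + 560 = -2*b^3 + 3*b^2 + 167*b + 462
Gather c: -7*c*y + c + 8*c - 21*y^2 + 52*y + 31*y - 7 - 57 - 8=c*(9 - 7*y) - 21*y^2 + 83*y - 72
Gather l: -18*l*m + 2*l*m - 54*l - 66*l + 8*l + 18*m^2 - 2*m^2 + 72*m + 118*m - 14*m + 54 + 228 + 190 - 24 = l*(-16*m - 112) + 16*m^2 + 176*m + 448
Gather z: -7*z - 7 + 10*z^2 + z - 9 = 10*z^2 - 6*z - 16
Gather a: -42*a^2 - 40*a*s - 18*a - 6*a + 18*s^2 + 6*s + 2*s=-42*a^2 + a*(-40*s - 24) + 18*s^2 + 8*s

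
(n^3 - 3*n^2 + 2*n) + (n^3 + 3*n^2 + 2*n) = 2*n^3 + 4*n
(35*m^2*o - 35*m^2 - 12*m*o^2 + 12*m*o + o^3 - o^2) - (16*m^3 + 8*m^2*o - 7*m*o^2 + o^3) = -16*m^3 + 27*m^2*o - 35*m^2 - 5*m*o^2 + 12*m*o - o^2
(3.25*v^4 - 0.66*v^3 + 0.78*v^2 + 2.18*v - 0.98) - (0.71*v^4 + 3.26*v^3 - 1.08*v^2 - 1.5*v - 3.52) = 2.54*v^4 - 3.92*v^3 + 1.86*v^2 + 3.68*v + 2.54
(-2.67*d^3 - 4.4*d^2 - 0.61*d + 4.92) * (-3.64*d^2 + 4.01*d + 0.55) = 9.7188*d^5 + 5.3093*d^4 - 16.8921*d^3 - 22.7749*d^2 + 19.3937*d + 2.706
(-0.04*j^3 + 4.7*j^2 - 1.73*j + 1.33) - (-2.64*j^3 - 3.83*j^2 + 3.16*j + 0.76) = 2.6*j^3 + 8.53*j^2 - 4.89*j + 0.57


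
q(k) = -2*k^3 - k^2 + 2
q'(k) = -6*k^2 - 2*k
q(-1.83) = 10.91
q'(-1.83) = -16.43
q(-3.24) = 59.53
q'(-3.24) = -56.51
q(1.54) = -7.68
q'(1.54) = -17.31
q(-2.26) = 19.98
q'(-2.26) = -26.13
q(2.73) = -46.15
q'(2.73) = -50.18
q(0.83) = 0.17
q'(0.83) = -5.79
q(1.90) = -15.33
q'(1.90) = -25.46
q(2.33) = -28.73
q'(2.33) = -37.23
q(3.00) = -61.00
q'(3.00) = -60.00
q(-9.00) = 1379.00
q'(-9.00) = -468.00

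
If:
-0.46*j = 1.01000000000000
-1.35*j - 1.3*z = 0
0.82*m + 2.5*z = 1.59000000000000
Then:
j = -2.20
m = -5.01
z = 2.28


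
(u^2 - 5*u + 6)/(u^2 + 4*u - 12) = (u - 3)/(u + 6)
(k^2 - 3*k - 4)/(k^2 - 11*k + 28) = (k + 1)/(k - 7)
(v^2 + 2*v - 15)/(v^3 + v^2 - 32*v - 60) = (v - 3)/(v^2 - 4*v - 12)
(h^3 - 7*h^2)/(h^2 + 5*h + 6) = h^2*(h - 7)/(h^2 + 5*h + 6)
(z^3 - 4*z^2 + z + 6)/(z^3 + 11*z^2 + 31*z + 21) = (z^2 - 5*z + 6)/(z^2 + 10*z + 21)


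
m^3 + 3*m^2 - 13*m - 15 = (m - 3)*(m + 1)*(m + 5)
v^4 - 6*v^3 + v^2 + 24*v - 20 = (v - 5)*(v - 2)*(v - 1)*(v + 2)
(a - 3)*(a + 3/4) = a^2 - 9*a/4 - 9/4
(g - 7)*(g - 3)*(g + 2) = g^3 - 8*g^2 + g + 42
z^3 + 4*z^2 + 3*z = z*(z + 1)*(z + 3)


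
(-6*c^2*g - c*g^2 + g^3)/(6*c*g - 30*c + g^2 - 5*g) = g*(-6*c^2 - c*g + g^2)/(6*c*g - 30*c + g^2 - 5*g)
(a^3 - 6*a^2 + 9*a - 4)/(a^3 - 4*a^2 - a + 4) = (a - 1)/(a + 1)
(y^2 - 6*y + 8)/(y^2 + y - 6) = (y - 4)/(y + 3)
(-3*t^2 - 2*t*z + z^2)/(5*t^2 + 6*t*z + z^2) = (-3*t + z)/(5*t + z)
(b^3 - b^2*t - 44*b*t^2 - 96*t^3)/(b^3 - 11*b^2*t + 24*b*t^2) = (-b^2 - 7*b*t - 12*t^2)/(b*(-b + 3*t))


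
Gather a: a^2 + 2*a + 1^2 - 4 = a^2 + 2*a - 3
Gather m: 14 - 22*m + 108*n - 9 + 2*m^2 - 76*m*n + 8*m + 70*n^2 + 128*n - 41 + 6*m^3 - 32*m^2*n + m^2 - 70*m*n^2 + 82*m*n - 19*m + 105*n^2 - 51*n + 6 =6*m^3 + m^2*(3 - 32*n) + m*(-70*n^2 + 6*n - 33) + 175*n^2 + 185*n - 30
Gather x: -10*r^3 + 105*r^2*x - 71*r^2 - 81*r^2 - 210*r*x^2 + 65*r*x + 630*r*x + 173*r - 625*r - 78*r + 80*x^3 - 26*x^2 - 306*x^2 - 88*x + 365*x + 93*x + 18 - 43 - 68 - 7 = -10*r^3 - 152*r^2 - 530*r + 80*x^3 + x^2*(-210*r - 332) + x*(105*r^2 + 695*r + 370) - 100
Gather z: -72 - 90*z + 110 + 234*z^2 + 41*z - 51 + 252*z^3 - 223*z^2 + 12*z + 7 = 252*z^3 + 11*z^2 - 37*z - 6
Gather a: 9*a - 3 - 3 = 9*a - 6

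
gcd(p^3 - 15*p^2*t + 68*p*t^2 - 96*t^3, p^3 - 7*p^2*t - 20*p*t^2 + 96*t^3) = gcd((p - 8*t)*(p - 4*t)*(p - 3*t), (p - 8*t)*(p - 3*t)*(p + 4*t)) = p^2 - 11*p*t + 24*t^2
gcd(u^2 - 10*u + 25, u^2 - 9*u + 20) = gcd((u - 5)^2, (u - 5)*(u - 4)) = u - 5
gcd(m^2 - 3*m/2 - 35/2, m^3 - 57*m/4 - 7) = m + 7/2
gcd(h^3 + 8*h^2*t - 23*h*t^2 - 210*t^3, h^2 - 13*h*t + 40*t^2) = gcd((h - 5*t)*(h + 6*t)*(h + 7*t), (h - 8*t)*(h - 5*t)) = -h + 5*t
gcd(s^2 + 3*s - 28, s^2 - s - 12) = s - 4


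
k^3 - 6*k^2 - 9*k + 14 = (k - 7)*(k - 1)*(k + 2)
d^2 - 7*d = d*(d - 7)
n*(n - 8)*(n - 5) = n^3 - 13*n^2 + 40*n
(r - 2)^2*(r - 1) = r^3 - 5*r^2 + 8*r - 4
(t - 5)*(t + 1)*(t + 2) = t^3 - 2*t^2 - 13*t - 10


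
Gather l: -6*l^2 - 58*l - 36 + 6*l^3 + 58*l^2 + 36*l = 6*l^3 + 52*l^2 - 22*l - 36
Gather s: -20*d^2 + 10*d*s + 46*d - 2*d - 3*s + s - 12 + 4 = -20*d^2 + 44*d + s*(10*d - 2) - 8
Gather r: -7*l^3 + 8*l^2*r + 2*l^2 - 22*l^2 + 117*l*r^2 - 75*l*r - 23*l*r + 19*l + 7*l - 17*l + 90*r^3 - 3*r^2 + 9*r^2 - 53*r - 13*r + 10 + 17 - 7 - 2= -7*l^3 - 20*l^2 + 9*l + 90*r^3 + r^2*(117*l + 6) + r*(8*l^2 - 98*l - 66) + 18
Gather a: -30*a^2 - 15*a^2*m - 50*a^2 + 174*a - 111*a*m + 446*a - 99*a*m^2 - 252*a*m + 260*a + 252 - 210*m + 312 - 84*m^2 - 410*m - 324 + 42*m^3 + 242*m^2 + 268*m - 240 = a^2*(-15*m - 80) + a*(-99*m^2 - 363*m + 880) + 42*m^3 + 158*m^2 - 352*m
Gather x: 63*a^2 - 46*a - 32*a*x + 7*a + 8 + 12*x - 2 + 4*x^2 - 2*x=63*a^2 - 39*a + 4*x^2 + x*(10 - 32*a) + 6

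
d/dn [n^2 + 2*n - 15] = 2*n + 2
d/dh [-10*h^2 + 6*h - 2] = 6 - 20*h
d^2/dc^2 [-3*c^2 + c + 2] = -6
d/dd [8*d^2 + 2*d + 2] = 16*d + 2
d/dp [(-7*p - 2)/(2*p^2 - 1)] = (14*p^2 + 8*p + 7)/(4*p^4 - 4*p^2 + 1)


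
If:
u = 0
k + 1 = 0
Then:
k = -1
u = 0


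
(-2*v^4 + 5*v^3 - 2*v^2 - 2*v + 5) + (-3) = -2*v^4 + 5*v^3 - 2*v^2 - 2*v + 2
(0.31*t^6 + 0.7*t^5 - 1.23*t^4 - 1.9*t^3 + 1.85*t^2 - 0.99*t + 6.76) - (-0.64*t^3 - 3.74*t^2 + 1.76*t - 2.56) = 0.31*t^6 + 0.7*t^5 - 1.23*t^4 - 1.26*t^3 + 5.59*t^2 - 2.75*t + 9.32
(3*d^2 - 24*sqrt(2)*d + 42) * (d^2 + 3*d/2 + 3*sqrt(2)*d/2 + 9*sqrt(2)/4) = 3*d^4 - 39*sqrt(2)*d^3/2 + 9*d^3/2 - 117*sqrt(2)*d^2/4 - 30*d^2 - 45*d + 63*sqrt(2)*d + 189*sqrt(2)/2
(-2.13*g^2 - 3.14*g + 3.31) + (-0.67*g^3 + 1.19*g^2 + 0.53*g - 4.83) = -0.67*g^3 - 0.94*g^2 - 2.61*g - 1.52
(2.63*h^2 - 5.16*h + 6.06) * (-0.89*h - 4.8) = -2.3407*h^3 - 8.0316*h^2 + 19.3746*h - 29.088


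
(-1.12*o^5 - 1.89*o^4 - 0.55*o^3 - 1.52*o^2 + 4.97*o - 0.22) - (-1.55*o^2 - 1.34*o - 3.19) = -1.12*o^5 - 1.89*o^4 - 0.55*o^3 + 0.03*o^2 + 6.31*o + 2.97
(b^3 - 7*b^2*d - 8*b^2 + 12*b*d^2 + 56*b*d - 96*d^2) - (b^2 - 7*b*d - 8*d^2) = b^3 - 7*b^2*d - 9*b^2 + 12*b*d^2 + 63*b*d - 88*d^2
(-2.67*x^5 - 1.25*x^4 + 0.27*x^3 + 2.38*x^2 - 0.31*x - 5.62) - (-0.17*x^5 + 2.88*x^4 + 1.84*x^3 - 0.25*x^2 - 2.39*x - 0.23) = -2.5*x^5 - 4.13*x^4 - 1.57*x^3 + 2.63*x^2 + 2.08*x - 5.39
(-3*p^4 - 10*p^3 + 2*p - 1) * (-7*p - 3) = 21*p^5 + 79*p^4 + 30*p^3 - 14*p^2 + p + 3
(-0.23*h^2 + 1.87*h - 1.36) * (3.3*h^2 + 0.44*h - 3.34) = -0.759*h^4 + 6.0698*h^3 - 2.897*h^2 - 6.8442*h + 4.5424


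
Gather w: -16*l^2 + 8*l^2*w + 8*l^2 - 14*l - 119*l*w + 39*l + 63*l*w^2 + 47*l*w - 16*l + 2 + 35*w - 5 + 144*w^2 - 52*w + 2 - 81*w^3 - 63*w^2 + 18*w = -8*l^2 + 9*l - 81*w^3 + w^2*(63*l + 81) + w*(8*l^2 - 72*l + 1) - 1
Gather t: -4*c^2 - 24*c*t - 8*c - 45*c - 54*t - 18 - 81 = -4*c^2 - 53*c + t*(-24*c - 54) - 99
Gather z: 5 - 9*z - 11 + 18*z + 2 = 9*z - 4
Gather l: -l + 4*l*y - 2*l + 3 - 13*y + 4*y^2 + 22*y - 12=l*(4*y - 3) + 4*y^2 + 9*y - 9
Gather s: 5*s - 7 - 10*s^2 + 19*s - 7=-10*s^2 + 24*s - 14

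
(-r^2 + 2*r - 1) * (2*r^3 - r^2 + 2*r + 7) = -2*r^5 + 5*r^4 - 6*r^3 - 2*r^2 + 12*r - 7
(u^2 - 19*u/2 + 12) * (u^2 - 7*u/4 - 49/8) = u^4 - 45*u^3/4 + 45*u^2/2 + 595*u/16 - 147/2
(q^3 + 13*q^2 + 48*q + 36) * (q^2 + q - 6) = q^5 + 14*q^4 + 55*q^3 + 6*q^2 - 252*q - 216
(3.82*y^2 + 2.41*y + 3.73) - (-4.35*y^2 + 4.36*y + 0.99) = 8.17*y^2 - 1.95*y + 2.74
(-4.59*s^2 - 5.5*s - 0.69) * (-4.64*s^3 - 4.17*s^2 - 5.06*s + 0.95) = 21.2976*s^5 + 44.6603*s^4 + 49.362*s^3 + 26.3468*s^2 - 1.7336*s - 0.6555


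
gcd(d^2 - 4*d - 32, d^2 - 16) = d + 4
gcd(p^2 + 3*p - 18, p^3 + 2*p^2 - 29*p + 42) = p - 3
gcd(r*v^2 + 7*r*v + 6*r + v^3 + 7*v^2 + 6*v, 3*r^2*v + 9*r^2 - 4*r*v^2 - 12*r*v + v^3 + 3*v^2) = 1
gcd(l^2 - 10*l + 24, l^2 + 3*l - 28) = l - 4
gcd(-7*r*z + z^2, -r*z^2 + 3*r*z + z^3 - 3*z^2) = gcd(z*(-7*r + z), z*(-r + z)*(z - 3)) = z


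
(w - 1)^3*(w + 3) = w^4 - 6*w^2 + 8*w - 3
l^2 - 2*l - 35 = (l - 7)*(l + 5)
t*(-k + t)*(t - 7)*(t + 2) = -k*t^3 + 5*k*t^2 + 14*k*t + t^4 - 5*t^3 - 14*t^2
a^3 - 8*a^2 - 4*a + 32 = (a - 8)*(a - 2)*(a + 2)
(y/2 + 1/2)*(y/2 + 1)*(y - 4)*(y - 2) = y^4/4 - 3*y^3/4 - 2*y^2 + 3*y + 4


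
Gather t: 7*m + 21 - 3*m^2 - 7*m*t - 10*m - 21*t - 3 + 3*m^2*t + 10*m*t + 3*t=-3*m^2 - 3*m + t*(3*m^2 + 3*m - 18) + 18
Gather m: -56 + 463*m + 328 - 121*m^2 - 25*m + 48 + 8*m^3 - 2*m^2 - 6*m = 8*m^3 - 123*m^2 + 432*m + 320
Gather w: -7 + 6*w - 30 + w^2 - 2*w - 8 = w^2 + 4*w - 45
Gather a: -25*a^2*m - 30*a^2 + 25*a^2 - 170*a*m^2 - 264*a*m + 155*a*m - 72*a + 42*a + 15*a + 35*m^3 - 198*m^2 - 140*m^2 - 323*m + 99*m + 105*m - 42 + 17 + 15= a^2*(-25*m - 5) + a*(-170*m^2 - 109*m - 15) + 35*m^3 - 338*m^2 - 119*m - 10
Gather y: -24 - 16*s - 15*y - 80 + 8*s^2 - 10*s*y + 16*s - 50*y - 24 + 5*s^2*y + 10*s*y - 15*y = 8*s^2 + y*(5*s^2 - 80) - 128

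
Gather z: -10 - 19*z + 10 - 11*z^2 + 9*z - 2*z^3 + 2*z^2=-2*z^3 - 9*z^2 - 10*z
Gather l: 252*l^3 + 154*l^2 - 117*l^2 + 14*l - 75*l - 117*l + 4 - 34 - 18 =252*l^3 + 37*l^2 - 178*l - 48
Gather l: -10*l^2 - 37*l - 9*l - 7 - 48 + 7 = -10*l^2 - 46*l - 48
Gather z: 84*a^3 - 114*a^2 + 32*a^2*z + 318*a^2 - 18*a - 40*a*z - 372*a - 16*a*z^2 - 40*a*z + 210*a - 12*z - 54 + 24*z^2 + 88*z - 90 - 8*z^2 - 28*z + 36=84*a^3 + 204*a^2 - 180*a + z^2*(16 - 16*a) + z*(32*a^2 - 80*a + 48) - 108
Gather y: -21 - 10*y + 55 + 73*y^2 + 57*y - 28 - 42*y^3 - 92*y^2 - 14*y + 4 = -42*y^3 - 19*y^2 + 33*y + 10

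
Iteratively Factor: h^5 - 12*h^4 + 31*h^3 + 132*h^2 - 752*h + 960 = (h + 4)*(h^4 - 16*h^3 + 95*h^2 - 248*h + 240) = (h - 3)*(h + 4)*(h^3 - 13*h^2 + 56*h - 80) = (h - 5)*(h - 3)*(h + 4)*(h^2 - 8*h + 16) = (h - 5)*(h - 4)*(h - 3)*(h + 4)*(h - 4)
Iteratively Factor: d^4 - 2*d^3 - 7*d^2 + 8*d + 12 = (d - 2)*(d^3 - 7*d - 6) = (d - 3)*(d - 2)*(d^2 + 3*d + 2) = (d - 3)*(d - 2)*(d + 2)*(d + 1)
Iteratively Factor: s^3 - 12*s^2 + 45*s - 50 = (s - 5)*(s^2 - 7*s + 10) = (s - 5)*(s - 2)*(s - 5)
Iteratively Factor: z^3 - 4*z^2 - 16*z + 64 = (z - 4)*(z^2 - 16) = (z - 4)^2*(z + 4)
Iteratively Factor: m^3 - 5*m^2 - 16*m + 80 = (m - 4)*(m^2 - m - 20) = (m - 4)*(m + 4)*(m - 5)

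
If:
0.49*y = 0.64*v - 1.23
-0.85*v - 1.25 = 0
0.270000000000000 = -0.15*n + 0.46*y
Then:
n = -15.39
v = -1.47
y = -4.43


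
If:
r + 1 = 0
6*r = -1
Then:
No Solution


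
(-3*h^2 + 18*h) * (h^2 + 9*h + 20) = -3*h^4 - 9*h^3 + 102*h^2 + 360*h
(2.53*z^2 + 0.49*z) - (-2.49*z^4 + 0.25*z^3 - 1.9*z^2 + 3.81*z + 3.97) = 2.49*z^4 - 0.25*z^3 + 4.43*z^2 - 3.32*z - 3.97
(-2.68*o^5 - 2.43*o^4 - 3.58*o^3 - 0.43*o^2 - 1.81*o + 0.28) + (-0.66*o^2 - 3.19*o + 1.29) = -2.68*o^5 - 2.43*o^4 - 3.58*o^3 - 1.09*o^2 - 5.0*o + 1.57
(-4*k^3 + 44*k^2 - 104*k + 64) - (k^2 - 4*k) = -4*k^3 + 43*k^2 - 100*k + 64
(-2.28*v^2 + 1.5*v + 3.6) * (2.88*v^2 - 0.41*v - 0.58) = -6.5664*v^4 + 5.2548*v^3 + 11.0754*v^2 - 2.346*v - 2.088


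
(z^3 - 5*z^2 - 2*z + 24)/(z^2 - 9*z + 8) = (z^3 - 5*z^2 - 2*z + 24)/(z^2 - 9*z + 8)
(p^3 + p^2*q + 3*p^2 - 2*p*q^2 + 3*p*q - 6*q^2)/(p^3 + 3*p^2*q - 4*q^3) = (p + 3)/(p + 2*q)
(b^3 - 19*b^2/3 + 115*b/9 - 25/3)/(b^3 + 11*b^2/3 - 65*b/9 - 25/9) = (3*b^2 - 14*b + 15)/(3*b^2 + 16*b + 5)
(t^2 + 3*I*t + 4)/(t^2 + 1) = (t + 4*I)/(t + I)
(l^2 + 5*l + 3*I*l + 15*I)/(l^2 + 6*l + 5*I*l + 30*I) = (l^2 + l*(5 + 3*I) + 15*I)/(l^2 + l*(6 + 5*I) + 30*I)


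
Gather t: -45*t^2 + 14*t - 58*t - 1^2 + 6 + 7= -45*t^2 - 44*t + 12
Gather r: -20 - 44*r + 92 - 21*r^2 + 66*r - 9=-21*r^2 + 22*r + 63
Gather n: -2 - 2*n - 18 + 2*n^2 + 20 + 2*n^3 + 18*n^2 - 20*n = 2*n^3 + 20*n^2 - 22*n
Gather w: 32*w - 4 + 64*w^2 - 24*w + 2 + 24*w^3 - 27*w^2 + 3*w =24*w^3 + 37*w^2 + 11*w - 2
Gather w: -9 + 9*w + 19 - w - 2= 8*w + 8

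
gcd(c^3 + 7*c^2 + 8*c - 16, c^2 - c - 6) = 1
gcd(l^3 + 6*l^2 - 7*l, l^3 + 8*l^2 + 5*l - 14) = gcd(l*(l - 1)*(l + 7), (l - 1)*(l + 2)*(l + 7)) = l^2 + 6*l - 7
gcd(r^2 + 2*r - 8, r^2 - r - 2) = r - 2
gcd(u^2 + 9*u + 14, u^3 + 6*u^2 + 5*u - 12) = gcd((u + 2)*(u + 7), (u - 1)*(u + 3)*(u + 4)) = 1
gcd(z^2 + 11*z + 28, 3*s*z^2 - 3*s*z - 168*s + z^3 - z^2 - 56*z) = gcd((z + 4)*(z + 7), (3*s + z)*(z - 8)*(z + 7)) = z + 7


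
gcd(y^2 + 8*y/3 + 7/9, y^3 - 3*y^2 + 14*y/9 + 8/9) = y + 1/3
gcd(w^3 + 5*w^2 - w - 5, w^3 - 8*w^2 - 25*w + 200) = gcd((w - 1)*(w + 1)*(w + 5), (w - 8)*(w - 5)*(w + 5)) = w + 5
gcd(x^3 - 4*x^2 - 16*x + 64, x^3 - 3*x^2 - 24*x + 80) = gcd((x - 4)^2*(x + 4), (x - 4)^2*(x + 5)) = x^2 - 8*x + 16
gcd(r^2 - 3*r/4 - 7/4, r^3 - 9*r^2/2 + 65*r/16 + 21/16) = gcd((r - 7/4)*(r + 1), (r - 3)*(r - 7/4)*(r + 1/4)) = r - 7/4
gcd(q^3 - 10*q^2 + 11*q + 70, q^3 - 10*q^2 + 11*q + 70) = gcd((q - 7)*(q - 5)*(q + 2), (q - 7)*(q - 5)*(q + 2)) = q^3 - 10*q^2 + 11*q + 70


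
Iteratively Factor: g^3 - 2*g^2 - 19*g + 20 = (g + 4)*(g^2 - 6*g + 5) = (g - 1)*(g + 4)*(g - 5)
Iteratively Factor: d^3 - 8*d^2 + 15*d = (d - 5)*(d^2 - 3*d) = (d - 5)*(d - 3)*(d)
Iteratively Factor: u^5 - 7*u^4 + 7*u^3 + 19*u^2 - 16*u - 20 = (u + 1)*(u^4 - 8*u^3 + 15*u^2 + 4*u - 20) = (u + 1)^2*(u^3 - 9*u^2 + 24*u - 20) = (u - 2)*(u + 1)^2*(u^2 - 7*u + 10) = (u - 2)^2*(u + 1)^2*(u - 5)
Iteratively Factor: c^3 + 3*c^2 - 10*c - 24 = (c - 3)*(c^2 + 6*c + 8) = (c - 3)*(c + 4)*(c + 2)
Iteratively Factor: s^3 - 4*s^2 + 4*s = (s - 2)*(s^2 - 2*s) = s*(s - 2)*(s - 2)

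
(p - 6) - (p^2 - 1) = -p^2 + p - 5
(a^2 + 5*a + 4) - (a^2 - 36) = 5*a + 40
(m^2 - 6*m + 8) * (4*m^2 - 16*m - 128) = 4*m^4 - 40*m^3 + 640*m - 1024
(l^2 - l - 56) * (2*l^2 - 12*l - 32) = 2*l^4 - 14*l^3 - 132*l^2 + 704*l + 1792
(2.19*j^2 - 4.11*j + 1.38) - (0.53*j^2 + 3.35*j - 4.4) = 1.66*j^2 - 7.46*j + 5.78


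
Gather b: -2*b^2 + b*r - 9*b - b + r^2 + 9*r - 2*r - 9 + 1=-2*b^2 + b*(r - 10) + r^2 + 7*r - 8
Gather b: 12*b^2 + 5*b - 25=12*b^2 + 5*b - 25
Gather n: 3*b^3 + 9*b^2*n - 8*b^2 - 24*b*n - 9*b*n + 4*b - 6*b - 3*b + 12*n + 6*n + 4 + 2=3*b^3 - 8*b^2 - 5*b + n*(9*b^2 - 33*b + 18) + 6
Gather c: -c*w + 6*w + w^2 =-c*w + w^2 + 6*w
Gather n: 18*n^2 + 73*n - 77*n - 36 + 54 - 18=18*n^2 - 4*n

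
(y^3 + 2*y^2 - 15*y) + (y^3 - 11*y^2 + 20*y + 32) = 2*y^3 - 9*y^2 + 5*y + 32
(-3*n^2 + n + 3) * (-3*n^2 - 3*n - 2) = 9*n^4 + 6*n^3 - 6*n^2 - 11*n - 6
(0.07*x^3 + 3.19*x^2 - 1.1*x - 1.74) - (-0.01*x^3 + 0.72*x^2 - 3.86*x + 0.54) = 0.08*x^3 + 2.47*x^2 + 2.76*x - 2.28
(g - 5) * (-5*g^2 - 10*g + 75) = -5*g^3 + 15*g^2 + 125*g - 375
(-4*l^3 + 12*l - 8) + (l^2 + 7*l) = -4*l^3 + l^2 + 19*l - 8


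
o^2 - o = o*(o - 1)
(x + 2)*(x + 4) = x^2 + 6*x + 8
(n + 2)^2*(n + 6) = n^3 + 10*n^2 + 28*n + 24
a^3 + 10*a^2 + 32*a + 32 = (a + 2)*(a + 4)^2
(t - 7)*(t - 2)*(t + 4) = t^3 - 5*t^2 - 22*t + 56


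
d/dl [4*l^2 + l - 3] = 8*l + 1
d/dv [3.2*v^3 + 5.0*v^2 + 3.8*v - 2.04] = 9.6*v^2 + 10.0*v + 3.8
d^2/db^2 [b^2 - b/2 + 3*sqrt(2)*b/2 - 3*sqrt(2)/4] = 2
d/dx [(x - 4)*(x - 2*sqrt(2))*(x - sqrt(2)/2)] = 3*x^2 - 8*x - 5*sqrt(2)*x + 2 + 10*sqrt(2)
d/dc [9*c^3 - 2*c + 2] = 27*c^2 - 2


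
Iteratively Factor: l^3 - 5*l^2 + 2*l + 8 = (l - 2)*(l^2 - 3*l - 4) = (l - 2)*(l + 1)*(l - 4)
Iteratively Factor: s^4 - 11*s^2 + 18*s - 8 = (s - 2)*(s^3 + 2*s^2 - 7*s + 4) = (s - 2)*(s - 1)*(s^2 + 3*s - 4) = (s - 2)*(s - 1)*(s + 4)*(s - 1)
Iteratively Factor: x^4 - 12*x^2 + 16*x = (x + 4)*(x^3 - 4*x^2 + 4*x) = (x - 2)*(x + 4)*(x^2 - 2*x) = (x - 2)^2*(x + 4)*(x)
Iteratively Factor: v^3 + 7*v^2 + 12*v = (v + 3)*(v^2 + 4*v) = (v + 3)*(v + 4)*(v)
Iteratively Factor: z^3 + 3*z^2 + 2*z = (z + 1)*(z^2 + 2*z) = (z + 1)*(z + 2)*(z)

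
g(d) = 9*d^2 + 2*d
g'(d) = 18*d + 2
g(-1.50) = 17.25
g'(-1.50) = -25.00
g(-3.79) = 121.70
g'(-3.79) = -66.22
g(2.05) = 41.92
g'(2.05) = 38.90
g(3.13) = 94.43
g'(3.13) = 58.34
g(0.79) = 7.20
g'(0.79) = 16.22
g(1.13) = 13.75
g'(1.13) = 22.34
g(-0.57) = 1.78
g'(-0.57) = -8.26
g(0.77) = 6.88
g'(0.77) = 15.86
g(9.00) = 747.00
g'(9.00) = 164.00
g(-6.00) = 312.00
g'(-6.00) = -106.00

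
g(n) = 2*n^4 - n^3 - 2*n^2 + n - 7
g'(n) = 8*n^3 - 3*n^2 - 4*n + 1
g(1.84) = 4.76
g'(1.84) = 33.32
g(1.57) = -2.08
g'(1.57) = 18.28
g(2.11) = 16.45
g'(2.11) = 54.36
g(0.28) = -6.89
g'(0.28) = -0.18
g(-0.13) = -7.16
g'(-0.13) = 1.45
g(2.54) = 49.50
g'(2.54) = 102.58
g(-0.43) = -7.65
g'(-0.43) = 1.53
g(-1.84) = 13.54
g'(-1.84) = -51.63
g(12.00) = 39461.00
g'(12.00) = 13345.00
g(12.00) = 39461.00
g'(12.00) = 13345.00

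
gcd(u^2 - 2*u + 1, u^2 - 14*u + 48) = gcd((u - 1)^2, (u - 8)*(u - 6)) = 1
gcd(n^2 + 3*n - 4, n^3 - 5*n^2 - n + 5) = n - 1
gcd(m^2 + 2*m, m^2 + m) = m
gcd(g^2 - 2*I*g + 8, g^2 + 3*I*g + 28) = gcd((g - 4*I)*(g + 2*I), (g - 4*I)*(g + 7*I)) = g - 4*I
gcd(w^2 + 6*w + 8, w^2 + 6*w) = 1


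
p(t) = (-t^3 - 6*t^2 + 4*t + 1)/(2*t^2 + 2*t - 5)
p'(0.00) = -0.88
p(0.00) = -0.20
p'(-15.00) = -0.52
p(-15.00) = 4.74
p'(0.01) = -0.86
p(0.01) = -0.21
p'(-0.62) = -1.94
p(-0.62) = 0.65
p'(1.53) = 3.55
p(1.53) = -3.83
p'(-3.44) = -2.81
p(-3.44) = -3.65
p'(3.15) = -0.49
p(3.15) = -3.65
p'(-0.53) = -1.74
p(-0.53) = 0.48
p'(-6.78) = -0.67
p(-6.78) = 0.13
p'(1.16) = 210197.20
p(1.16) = -356.65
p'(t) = (-4*t - 2)*(-t^3 - 6*t^2 + 4*t + 1)/(2*t^2 + 2*t - 5)^2 + (-3*t^2 - 12*t + 4)/(2*t^2 + 2*t - 5) = (-2*t^4 - 4*t^3 - 5*t^2 + 56*t - 22)/(4*t^4 + 8*t^3 - 16*t^2 - 20*t + 25)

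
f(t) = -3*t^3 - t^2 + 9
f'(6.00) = -336.00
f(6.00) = -675.00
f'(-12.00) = -1272.00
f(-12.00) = 5049.00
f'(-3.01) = -75.52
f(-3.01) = 81.75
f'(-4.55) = -177.22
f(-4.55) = 270.89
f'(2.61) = -66.53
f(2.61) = -51.15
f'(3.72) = -131.99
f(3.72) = -159.27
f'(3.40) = -110.84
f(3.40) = -120.47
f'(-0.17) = 0.08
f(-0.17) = 8.99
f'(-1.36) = -13.93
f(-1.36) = 14.70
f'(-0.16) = 0.09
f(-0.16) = 8.99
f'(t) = -9*t^2 - 2*t = t*(-9*t - 2)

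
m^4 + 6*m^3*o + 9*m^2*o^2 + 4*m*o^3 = m*(m + o)^2*(m + 4*o)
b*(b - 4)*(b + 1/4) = b^3 - 15*b^2/4 - b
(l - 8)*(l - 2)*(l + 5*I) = l^3 - 10*l^2 + 5*I*l^2 + 16*l - 50*I*l + 80*I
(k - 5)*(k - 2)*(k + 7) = k^3 - 39*k + 70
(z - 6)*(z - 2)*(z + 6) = z^3 - 2*z^2 - 36*z + 72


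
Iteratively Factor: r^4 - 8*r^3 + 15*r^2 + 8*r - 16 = (r - 1)*(r^3 - 7*r^2 + 8*r + 16) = (r - 1)*(r + 1)*(r^2 - 8*r + 16) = (r - 4)*(r - 1)*(r + 1)*(r - 4)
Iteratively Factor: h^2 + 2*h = (h + 2)*(h)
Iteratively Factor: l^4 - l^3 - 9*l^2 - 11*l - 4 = (l - 4)*(l^3 + 3*l^2 + 3*l + 1) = (l - 4)*(l + 1)*(l^2 + 2*l + 1) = (l - 4)*(l + 1)^2*(l + 1)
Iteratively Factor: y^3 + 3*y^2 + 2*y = (y + 1)*(y^2 + 2*y) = y*(y + 1)*(y + 2)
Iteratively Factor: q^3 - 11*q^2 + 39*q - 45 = (q - 3)*(q^2 - 8*q + 15) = (q - 3)^2*(q - 5)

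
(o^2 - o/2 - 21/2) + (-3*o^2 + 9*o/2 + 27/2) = -2*o^2 + 4*o + 3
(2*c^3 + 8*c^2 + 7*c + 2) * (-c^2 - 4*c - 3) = -2*c^5 - 16*c^4 - 45*c^3 - 54*c^2 - 29*c - 6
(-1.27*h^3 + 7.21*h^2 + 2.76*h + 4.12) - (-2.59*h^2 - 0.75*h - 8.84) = -1.27*h^3 + 9.8*h^2 + 3.51*h + 12.96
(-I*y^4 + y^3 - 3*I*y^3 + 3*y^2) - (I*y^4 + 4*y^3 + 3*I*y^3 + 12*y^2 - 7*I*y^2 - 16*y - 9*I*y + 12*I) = -2*I*y^4 - 3*y^3 - 6*I*y^3 - 9*y^2 + 7*I*y^2 + 16*y + 9*I*y - 12*I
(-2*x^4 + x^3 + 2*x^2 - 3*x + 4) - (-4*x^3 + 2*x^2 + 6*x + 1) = -2*x^4 + 5*x^3 - 9*x + 3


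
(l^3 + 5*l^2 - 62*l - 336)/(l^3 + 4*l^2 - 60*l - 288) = (l + 7)/(l + 6)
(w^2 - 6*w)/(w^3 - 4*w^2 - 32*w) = (6 - w)/(-w^2 + 4*w + 32)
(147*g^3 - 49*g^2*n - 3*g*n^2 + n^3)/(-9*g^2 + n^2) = (-49*g^2 + n^2)/(3*g + n)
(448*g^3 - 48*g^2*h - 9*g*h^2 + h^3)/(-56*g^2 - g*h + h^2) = -8*g + h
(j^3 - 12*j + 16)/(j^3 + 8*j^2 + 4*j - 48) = (j - 2)/(j + 6)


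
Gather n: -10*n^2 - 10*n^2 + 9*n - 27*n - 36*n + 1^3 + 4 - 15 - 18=-20*n^2 - 54*n - 28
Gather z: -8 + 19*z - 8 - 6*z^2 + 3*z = -6*z^2 + 22*z - 16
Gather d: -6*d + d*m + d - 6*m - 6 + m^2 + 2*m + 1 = d*(m - 5) + m^2 - 4*m - 5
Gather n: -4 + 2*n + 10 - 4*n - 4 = 2 - 2*n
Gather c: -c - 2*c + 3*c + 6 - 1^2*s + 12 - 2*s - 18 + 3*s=0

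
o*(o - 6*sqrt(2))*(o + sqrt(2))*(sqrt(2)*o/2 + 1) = sqrt(2)*o^4/2 - 4*o^3 - 11*sqrt(2)*o^2 - 12*o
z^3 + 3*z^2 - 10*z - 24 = (z - 3)*(z + 2)*(z + 4)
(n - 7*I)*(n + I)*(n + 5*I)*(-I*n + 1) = -I*n^4 - 38*I*n^2 + 72*n + 35*I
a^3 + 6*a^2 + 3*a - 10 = (a - 1)*(a + 2)*(a + 5)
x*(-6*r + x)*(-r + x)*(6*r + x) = 36*r^3*x - 36*r^2*x^2 - r*x^3 + x^4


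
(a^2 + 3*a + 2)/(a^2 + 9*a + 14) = (a + 1)/(a + 7)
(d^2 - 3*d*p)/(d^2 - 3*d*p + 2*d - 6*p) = d/(d + 2)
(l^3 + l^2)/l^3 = (l + 1)/l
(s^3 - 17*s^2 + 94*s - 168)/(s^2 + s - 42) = (s^2 - 11*s + 28)/(s + 7)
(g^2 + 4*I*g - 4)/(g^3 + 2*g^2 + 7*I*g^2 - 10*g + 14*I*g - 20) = (g + 2*I)/(g^2 + g*(2 + 5*I) + 10*I)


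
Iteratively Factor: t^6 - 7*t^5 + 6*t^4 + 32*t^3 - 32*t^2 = (t + 2)*(t^5 - 9*t^4 + 24*t^3 - 16*t^2) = (t - 4)*(t + 2)*(t^4 - 5*t^3 + 4*t^2) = (t - 4)^2*(t + 2)*(t^3 - t^2) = t*(t - 4)^2*(t + 2)*(t^2 - t) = t*(t - 4)^2*(t - 1)*(t + 2)*(t)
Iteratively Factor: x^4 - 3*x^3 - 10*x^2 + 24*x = (x - 4)*(x^3 + x^2 - 6*x) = (x - 4)*(x - 2)*(x^2 + 3*x) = (x - 4)*(x - 2)*(x + 3)*(x)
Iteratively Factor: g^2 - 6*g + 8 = (g - 4)*(g - 2)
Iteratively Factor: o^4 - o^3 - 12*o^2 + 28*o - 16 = (o + 4)*(o^3 - 5*o^2 + 8*o - 4) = (o - 2)*(o + 4)*(o^2 - 3*o + 2) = (o - 2)*(o - 1)*(o + 4)*(o - 2)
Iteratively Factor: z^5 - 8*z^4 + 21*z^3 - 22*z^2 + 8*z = (z - 1)*(z^4 - 7*z^3 + 14*z^2 - 8*z) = z*(z - 1)*(z^3 - 7*z^2 + 14*z - 8) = z*(z - 4)*(z - 1)*(z^2 - 3*z + 2) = z*(z - 4)*(z - 1)^2*(z - 2)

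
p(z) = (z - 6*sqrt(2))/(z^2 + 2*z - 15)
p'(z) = (-2*z - 2)*(z - 6*sqrt(2))/(z^2 + 2*z - 15)^2 + 1/(z^2 + 2*z - 15) = (z^2 + 2*z - 2*(z + 1)*(z - 6*sqrt(2)) - 15)/(z^2 + 2*z - 15)^2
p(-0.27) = 0.57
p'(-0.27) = -0.01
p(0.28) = 0.57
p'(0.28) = 0.03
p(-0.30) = 0.57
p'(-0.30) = -0.01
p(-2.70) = 0.85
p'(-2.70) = -0.30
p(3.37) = -1.65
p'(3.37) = 4.98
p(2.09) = 0.99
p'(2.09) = 0.79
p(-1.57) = 0.64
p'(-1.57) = -0.11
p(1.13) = 0.64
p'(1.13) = 0.15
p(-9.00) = -0.36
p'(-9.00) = -0.10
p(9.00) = 0.01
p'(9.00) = 0.01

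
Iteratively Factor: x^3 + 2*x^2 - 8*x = (x - 2)*(x^2 + 4*x) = (x - 2)*(x + 4)*(x)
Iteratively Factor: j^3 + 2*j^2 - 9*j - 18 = (j + 3)*(j^2 - j - 6) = (j + 2)*(j + 3)*(j - 3)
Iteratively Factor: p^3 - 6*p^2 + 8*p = (p)*(p^2 - 6*p + 8) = p*(p - 4)*(p - 2)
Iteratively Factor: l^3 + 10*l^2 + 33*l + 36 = (l + 3)*(l^2 + 7*l + 12) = (l + 3)^2*(l + 4)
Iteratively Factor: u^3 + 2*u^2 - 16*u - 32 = (u + 4)*(u^2 - 2*u - 8) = (u + 2)*(u + 4)*(u - 4)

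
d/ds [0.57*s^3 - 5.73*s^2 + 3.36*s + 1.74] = 1.71*s^2 - 11.46*s + 3.36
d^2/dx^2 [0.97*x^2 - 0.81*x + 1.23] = 1.94000000000000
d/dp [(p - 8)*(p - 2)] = 2*p - 10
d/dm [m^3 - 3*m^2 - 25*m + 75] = 3*m^2 - 6*m - 25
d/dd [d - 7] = 1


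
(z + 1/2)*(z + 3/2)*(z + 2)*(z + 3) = z^4 + 7*z^3 + 67*z^2/4 + 63*z/4 + 9/2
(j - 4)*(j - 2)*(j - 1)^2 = j^4 - 8*j^3 + 21*j^2 - 22*j + 8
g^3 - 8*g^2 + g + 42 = (g - 7)*(g - 3)*(g + 2)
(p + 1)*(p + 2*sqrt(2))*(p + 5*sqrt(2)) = p^3 + p^2 + 7*sqrt(2)*p^2 + 7*sqrt(2)*p + 20*p + 20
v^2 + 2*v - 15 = (v - 3)*(v + 5)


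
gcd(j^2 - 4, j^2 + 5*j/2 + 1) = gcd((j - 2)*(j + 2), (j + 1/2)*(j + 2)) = j + 2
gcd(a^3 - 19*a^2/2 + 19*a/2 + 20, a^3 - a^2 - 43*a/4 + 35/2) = a - 5/2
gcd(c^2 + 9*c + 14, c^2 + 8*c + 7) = c + 7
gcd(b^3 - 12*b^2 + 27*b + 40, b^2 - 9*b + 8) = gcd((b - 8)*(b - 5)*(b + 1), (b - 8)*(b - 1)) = b - 8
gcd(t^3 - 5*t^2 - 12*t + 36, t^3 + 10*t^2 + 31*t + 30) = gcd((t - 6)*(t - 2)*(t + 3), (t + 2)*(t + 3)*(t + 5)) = t + 3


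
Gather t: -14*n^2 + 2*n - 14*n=-14*n^2 - 12*n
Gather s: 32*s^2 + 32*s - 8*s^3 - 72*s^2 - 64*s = -8*s^3 - 40*s^2 - 32*s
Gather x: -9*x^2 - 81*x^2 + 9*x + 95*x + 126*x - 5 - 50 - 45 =-90*x^2 + 230*x - 100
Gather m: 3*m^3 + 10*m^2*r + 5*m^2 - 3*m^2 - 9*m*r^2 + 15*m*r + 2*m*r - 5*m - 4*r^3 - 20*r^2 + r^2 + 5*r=3*m^3 + m^2*(10*r + 2) + m*(-9*r^2 + 17*r - 5) - 4*r^3 - 19*r^2 + 5*r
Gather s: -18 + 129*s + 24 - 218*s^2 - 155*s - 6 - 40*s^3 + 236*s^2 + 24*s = -40*s^3 + 18*s^2 - 2*s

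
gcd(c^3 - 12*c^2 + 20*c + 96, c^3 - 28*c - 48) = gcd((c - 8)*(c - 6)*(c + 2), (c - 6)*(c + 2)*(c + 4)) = c^2 - 4*c - 12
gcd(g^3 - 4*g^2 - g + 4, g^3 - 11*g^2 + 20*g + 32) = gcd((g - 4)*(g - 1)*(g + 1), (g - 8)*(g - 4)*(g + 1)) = g^2 - 3*g - 4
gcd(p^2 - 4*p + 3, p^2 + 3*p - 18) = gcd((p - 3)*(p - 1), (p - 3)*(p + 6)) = p - 3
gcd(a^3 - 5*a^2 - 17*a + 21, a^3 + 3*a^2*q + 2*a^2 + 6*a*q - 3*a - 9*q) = a^2 + 2*a - 3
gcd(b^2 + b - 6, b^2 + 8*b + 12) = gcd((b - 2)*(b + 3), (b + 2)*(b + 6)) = 1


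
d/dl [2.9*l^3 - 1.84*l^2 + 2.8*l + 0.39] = 8.7*l^2 - 3.68*l + 2.8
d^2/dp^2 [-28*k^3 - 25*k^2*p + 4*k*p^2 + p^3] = 8*k + 6*p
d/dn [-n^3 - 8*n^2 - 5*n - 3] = -3*n^2 - 16*n - 5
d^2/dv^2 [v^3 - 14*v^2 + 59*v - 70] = 6*v - 28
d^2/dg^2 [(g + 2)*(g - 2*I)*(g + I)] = 6*g + 4 - 2*I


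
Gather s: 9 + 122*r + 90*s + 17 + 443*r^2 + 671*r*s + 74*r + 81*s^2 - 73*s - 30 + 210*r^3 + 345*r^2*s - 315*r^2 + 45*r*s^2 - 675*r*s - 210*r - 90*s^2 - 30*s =210*r^3 + 128*r^2 - 14*r + s^2*(45*r - 9) + s*(345*r^2 - 4*r - 13) - 4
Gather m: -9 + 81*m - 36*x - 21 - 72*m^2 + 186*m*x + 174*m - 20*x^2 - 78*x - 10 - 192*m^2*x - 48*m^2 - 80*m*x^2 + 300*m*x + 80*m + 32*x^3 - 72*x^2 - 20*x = m^2*(-192*x - 120) + m*(-80*x^2 + 486*x + 335) + 32*x^3 - 92*x^2 - 134*x - 40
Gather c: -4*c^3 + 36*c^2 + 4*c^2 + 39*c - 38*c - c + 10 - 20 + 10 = -4*c^3 + 40*c^2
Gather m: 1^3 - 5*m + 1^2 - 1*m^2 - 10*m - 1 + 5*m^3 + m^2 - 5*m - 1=5*m^3 - 20*m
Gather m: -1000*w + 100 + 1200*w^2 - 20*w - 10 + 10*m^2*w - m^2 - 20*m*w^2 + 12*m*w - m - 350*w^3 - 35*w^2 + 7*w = m^2*(10*w - 1) + m*(-20*w^2 + 12*w - 1) - 350*w^3 + 1165*w^2 - 1013*w + 90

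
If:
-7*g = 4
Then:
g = -4/7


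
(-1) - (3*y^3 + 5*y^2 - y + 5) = -3*y^3 - 5*y^2 + y - 6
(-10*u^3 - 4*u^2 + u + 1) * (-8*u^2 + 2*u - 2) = 80*u^5 + 12*u^4 + 4*u^3 + 2*u^2 - 2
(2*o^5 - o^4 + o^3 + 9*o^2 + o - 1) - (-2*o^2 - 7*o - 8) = 2*o^5 - o^4 + o^3 + 11*o^2 + 8*o + 7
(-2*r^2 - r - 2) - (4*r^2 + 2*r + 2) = -6*r^2 - 3*r - 4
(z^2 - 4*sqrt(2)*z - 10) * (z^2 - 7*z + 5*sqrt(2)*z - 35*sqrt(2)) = z^4 - 7*z^3 + sqrt(2)*z^3 - 50*z^2 - 7*sqrt(2)*z^2 - 50*sqrt(2)*z + 350*z + 350*sqrt(2)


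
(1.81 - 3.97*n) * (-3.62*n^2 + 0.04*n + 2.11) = 14.3714*n^3 - 6.711*n^2 - 8.3043*n + 3.8191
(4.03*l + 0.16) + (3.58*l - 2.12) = 7.61*l - 1.96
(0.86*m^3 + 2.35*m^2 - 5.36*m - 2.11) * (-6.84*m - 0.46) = -5.8824*m^4 - 16.4696*m^3 + 35.5814*m^2 + 16.898*m + 0.9706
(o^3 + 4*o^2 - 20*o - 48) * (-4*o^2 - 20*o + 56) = -4*o^5 - 36*o^4 + 56*o^3 + 816*o^2 - 160*o - 2688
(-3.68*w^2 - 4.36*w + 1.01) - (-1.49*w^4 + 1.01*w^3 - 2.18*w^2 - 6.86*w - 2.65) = 1.49*w^4 - 1.01*w^3 - 1.5*w^2 + 2.5*w + 3.66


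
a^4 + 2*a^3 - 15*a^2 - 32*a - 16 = (a - 4)*(a + 1)^2*(a + 4)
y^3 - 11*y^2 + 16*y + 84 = (y - 7)*(y - 6)*(y + 2)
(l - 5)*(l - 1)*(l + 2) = l^3 - 4*l^2 - 7*l + 10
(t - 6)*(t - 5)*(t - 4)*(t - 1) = t^4 - 16*t^3 + 89*t^2 - 194*t + 120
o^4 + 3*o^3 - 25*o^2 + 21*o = o*(o - 3)*(o - 1)*(o + 7)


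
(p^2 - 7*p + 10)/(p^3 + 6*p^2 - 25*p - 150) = (p - 2)/(p^2 + 11*p + 30)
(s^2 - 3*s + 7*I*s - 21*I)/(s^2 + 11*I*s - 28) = (s - 3)/(s + 4*I)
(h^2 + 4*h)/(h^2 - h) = (h + 4)/(h - 1)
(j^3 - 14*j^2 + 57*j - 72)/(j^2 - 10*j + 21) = (j^2 - 11*j + 24)/(j - 7)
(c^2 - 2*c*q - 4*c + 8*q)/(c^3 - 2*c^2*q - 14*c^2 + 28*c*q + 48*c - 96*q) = (c - 4)/(c^2 - 14*c + 48)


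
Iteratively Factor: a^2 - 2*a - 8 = (a + 2)*(a - 4)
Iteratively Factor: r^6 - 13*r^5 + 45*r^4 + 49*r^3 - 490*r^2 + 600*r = (r - 5)*(r^5 - 8*r^4 + 5*r^3 + 74*r^2 - 120*r) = r*(r - 5)*(r^4 - 8*r^3 + 5*r^2 + 74*r - 120) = r*(r - 5)^2*(r^3 - 3*r^2 - 10*r + 24) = r*(r - 5)^2*(r + 3)*(r^2 - 6*r + 8) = r*(r - 5)^2*(r - 4)*(r + 3)*(r - 2)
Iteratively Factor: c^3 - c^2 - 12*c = (c + 3)*(c^2 - 4*c) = c*(c + 3)*(c - 4)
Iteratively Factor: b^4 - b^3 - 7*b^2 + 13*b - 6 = (b + 3)*(b^3 - 4*b^2 + 5*b - 2) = (b - 1)*(b + 3)*(b^2 - 3*b + 2) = (b - 2)*(b - 1)*(b + 3)*(b - 1)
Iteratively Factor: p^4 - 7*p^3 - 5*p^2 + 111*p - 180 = (p - 3)*(p^3 - 4*p^2 - 17*p + 60) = (p - 5)*(p - 3)*(p^2 + p - 12) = (p - 5)*(p - 3)*(p + 4)*(p - 3)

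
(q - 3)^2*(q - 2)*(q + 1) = q^4 - 7*q^3 + 13*q^2 + 3*q - 18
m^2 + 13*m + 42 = (m + 6)*(m + 7)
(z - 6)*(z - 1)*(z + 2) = z^3 - 5*z^2 - 8*z + 12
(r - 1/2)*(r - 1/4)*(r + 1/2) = r^3 - r^2/4 - r/4 + 1/16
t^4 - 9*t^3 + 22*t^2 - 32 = (t - 4)^2*(t - 2)*(t + 1)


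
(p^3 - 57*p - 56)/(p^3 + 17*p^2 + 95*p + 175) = (p^2 - 7*p - 8)/(p^2 + 10*p + 25)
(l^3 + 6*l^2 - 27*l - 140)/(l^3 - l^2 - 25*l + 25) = (l^2 + 11*l + 28)/(l^2 + 4*l - 5)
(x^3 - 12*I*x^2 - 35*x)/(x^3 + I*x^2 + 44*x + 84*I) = x*(x - 5*I)/(x^2 + 8*I*x - 12)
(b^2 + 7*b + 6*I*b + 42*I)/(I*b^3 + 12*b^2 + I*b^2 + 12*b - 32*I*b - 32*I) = (-I*b^2 + b*(6 - 7*I) + 42)/(b^3 + b^2*(1 - 12*I) + b*(-32 - 12*I) - 32)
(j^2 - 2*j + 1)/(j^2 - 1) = (j - 1)/(j + 1)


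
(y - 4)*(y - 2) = y^2 - 6*y + 8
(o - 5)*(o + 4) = o^2 - o - 20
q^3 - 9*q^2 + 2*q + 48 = (q - 8)*(q - 3)*(q + 2)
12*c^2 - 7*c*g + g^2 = (-4*c + g)*(-3*c + g)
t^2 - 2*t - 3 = (t - 3)*(t + 1)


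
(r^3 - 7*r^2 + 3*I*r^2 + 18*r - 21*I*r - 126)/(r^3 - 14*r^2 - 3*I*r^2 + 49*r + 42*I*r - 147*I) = (r + 6*I)/(r - 7)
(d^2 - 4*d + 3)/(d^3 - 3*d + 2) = (d - 3)/(d^2 + d - 2)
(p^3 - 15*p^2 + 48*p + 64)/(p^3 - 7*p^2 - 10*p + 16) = (p^2 - 7*p - 8)/(p^2 + p - 2)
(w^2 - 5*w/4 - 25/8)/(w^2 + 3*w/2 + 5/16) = 2*(2*w - 5)/(4*w + 1)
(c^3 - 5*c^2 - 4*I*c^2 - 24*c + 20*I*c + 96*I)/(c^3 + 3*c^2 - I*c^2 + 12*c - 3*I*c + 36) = (c - 8)/(c + 3*I)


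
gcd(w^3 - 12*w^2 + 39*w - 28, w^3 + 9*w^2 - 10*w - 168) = w - 4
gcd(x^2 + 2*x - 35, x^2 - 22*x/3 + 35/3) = x - 5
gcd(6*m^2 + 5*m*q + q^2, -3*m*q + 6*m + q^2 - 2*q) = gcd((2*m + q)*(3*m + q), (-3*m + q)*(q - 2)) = 1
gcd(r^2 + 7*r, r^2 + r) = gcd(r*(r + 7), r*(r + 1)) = r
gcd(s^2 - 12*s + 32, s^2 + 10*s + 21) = 1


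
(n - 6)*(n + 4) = n^2 - 2*n - 24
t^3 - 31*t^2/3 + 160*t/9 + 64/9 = (t - 8)*(t - 8/3)*(t + 1/3)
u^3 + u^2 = u^2*(u + 1)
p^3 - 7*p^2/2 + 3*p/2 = p*(p - 3)*(p - 1/2)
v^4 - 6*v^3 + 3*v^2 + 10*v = v*(v - 5)*(v - 2)*(v + 1)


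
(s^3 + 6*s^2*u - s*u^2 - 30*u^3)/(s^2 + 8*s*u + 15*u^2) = s - 2*u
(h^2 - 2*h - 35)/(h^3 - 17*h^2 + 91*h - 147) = (h + 5)/(h^2 - 10*h + 21)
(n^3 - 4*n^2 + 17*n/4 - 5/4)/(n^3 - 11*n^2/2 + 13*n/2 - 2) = (n - 5/2)/(n - 4)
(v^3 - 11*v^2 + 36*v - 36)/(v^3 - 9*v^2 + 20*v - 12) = (v - 3)/(v - 1)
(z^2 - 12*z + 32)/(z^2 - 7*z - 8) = (z - 4)/(z + 1)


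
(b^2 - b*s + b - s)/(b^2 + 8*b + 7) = (b - s)/(b + 7)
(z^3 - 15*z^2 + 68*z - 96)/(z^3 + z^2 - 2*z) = (z^3 - 15*z^2 + 68*z - 96)/(z*(z^2 + z - 2))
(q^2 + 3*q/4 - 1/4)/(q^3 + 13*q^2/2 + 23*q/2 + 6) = (4*q - 1)/(2*(2*q^2 + 11*q + 12))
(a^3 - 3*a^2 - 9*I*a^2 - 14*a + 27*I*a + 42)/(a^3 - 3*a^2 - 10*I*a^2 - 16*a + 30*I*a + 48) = (a - 7*I)/(a - 8*I)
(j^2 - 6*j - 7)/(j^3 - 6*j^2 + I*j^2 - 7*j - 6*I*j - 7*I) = 1/(j + I)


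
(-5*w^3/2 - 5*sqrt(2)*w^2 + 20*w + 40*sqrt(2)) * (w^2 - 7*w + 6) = -5*w^5/2 - 5*sqrt(2)*w^4 + 35*w^4/2 + 5*w^3 + 35*sqrt(2)*w^3 - 140*w^2 + 10*sqrt(2)*w^2 - 280*sqrt(2)*w + 120*w + 240*sqrt(2)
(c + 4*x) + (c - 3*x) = 2*c + x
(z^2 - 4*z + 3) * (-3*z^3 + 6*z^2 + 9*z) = -3*z^5 + 18*z^4 - 24*z^3 - 18*z^2 + 27*z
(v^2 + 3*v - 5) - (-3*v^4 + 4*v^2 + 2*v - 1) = 3*v^4 - 3*v^2 + v - 4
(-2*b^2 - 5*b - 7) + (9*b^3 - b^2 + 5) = 9*b^3 - 3*b^2 - 5*b - 2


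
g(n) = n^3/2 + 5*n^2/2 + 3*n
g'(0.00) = 3.00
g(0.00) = 0.00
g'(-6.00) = 27.00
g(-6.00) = -36.00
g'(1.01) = 9.58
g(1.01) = 6.10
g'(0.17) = 3.89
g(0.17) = 0.58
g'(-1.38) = -1.04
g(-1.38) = -0.69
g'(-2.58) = 0.08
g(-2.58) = 0.31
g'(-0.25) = 1.84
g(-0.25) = -0.60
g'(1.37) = 12.67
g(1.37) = 10.09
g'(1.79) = 16.76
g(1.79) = 16.25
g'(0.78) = 7.81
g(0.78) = 4.10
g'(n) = 3*n^2/2 + 5*n + 3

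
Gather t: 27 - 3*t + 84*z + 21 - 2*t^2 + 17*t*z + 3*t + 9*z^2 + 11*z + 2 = -2*t^2 + 17*t*z + 9*z^2 + 95*z + 50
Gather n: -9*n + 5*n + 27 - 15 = 12 - 4*n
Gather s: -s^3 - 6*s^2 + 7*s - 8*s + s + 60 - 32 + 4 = -s^3 - 6*s^2 + 32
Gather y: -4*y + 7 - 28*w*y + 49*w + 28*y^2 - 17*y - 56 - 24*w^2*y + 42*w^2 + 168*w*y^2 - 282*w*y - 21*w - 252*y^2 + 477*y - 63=42*w^2 + 28*w + y^2*(168*w - 224) + y*(-24*w^2 - 310*w + 456) - 112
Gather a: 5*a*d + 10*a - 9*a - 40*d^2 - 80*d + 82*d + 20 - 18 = a*(5*d + 1) - 40*d^2 + 2*d + 2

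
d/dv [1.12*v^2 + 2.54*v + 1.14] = 2.24*v + 2.54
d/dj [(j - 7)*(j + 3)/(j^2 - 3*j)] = (j^2 + 42*j - 63)/(j^2*(j^2 - 6*j + 9))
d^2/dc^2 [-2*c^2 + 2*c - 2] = -4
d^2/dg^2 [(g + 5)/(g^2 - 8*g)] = 2*(3*g*(1 - g)*(g - 8) + 4*(g - 4)^2*(g + 5))/(g^3*(g - 8)^3)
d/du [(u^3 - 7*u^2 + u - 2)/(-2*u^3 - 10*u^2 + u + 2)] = (-24*u^4 + 6*u^3 - 3*u^2 - 68*u + 4)/(4*u^6 + 40*u^5 + 96*u^4 - 28*u^3 - 39*u^2 + 4*u + 4)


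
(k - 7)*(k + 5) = k^2 - 2*k - 35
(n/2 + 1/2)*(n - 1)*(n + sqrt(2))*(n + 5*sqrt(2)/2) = n^4/2 + 7*sqrt(2)*n^3/4 + 2*n^2 - 7*sqrt(2)*n/4 - 5/2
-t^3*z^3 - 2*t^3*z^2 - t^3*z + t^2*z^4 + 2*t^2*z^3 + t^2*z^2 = z*(-t + z)*(t*z + t)^2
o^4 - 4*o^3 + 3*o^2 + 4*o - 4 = (o - 2)^2*(o - 1)*(o + 1)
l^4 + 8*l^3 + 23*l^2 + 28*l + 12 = (l + 1)*(l + 2)^2*(l + 3)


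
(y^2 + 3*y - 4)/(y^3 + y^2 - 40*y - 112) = (y - 1)/(y^2 - 3*y - 28)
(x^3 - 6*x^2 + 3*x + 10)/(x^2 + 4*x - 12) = (x^2 - 4*x - 5)/(x + 6)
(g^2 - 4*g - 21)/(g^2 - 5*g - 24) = (g - 7)/(g - 8)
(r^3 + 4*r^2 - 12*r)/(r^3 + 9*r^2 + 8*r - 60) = r/(r + 5)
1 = 1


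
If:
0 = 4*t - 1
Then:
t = 1/4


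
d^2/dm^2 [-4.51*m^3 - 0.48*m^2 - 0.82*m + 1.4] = -27.06*m - 0.96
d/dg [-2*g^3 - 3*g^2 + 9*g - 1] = -6*g^2 - 6*g + 9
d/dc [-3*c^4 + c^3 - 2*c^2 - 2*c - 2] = -12*c^3 + 3*c^2 - 4*c - 2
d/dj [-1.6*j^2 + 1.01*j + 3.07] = 1.01 - 3.2*j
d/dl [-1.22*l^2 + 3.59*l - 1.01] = 3.59 - 2.44*l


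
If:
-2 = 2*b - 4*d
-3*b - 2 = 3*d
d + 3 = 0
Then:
No Solution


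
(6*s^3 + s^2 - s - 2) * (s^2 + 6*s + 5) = 6*s^5 + 37*s^4 + 35*s^3 - 3*s^2 - 17*s - 10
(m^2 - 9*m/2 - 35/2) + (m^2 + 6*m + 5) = 2*m^2 + 3*m/2 - 25/2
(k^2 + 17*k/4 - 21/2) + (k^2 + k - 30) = 2*k^2 + 21*k/4 - 81/2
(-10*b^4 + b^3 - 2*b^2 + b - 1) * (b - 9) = -10*b^5 + 91*b^4 - 11*b^3 + 19*b^2 - 10*b + 9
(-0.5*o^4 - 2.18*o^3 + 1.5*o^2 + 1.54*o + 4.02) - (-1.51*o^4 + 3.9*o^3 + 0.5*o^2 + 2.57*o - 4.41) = 1.01*o^4 - 6.08*o^3 + 1.0*o^2 - 1.03*o + 8.43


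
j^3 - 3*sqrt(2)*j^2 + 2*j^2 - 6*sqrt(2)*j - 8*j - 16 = (j + 2)*(j - 4*sqrt(2))*(j + sqrt(2))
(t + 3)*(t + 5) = t^2 + 8*t + 15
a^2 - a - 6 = (a - 3)*(a + 2)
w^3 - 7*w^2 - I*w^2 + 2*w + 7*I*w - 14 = (w - 7)*(w - 2*I)*(w + I)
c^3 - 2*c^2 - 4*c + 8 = (c - 2)^2*(c + 2)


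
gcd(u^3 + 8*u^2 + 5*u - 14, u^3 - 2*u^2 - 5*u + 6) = u^2 + u - 2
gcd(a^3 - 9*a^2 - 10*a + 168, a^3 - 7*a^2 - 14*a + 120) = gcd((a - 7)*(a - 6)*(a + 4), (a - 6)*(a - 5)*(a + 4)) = a^2 - 2*a - 24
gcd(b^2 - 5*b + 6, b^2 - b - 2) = b - 2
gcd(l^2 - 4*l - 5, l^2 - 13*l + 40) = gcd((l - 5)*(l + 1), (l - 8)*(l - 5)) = l - 5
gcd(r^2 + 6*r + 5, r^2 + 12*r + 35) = r + 5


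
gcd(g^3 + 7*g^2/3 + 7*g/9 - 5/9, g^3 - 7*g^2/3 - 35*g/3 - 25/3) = g^2 + 8*g/3 + 5/3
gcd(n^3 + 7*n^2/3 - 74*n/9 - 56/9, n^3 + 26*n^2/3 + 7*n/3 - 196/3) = n^2 + 5*n/3 - 28/3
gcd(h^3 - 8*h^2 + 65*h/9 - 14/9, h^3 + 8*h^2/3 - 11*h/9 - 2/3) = h - 2/3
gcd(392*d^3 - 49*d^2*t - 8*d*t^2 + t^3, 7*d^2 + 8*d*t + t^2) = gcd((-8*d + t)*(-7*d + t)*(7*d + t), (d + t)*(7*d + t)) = 7*d + t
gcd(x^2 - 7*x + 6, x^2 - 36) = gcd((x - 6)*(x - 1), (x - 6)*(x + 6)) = x - 6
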